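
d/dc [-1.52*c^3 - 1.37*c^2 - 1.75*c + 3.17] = -4.56*c^2 - 2.74*c - 1.75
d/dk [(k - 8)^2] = 2*k - 16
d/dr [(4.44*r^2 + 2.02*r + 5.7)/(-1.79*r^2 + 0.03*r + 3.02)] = (3.749*r^2 + 47.2236*r + 5.9294)/(3.2041*r^4 - 0.1074*r^3 - 10.8107*r^2 + 0.1812*r + 9.1204)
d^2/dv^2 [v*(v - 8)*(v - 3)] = 6*v - 22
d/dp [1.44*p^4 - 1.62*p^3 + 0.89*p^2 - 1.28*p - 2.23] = 5.76*p^3 - 4.86*p^2 + 1.78*p - 1.28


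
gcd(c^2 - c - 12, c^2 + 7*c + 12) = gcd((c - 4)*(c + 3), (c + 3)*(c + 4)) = c + 3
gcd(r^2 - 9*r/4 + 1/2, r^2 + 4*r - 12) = r - 2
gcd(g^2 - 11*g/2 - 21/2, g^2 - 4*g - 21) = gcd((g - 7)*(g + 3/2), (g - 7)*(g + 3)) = g - 7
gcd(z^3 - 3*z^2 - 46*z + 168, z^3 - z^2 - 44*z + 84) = z^2 + z - 42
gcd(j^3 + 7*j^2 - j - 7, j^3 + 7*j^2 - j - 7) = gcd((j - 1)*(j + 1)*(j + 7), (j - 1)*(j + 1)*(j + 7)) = j^3 + 7*j^2 - j - 7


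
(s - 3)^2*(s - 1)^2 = s^4 - 8*s^3 + 22*s^2 - 24*s + 9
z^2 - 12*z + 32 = (z - 8)*(z - 4)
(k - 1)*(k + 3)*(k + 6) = k^3 + 8*k^2 + 9*k - 18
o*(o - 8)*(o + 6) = o^3 - 2*o^2 - 48*o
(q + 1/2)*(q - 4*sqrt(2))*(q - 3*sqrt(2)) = q^3 - 7*sqrt(2)*q^2 + q^2/2 - 7*sqrt(2)*q/2 + 24*q + 12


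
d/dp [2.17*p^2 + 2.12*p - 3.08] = 4.34*p + 2.12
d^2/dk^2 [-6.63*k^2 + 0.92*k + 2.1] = -13.2600000000000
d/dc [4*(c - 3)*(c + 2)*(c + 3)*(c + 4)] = 16*c^3 + 72*c^2 - 8*c - 216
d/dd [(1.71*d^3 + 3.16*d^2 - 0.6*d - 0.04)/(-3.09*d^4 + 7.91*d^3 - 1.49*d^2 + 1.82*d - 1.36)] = (5.2839*d^6 + 19.5288*d^5 - 33.1055*d^4 + 15.222*d^3 - 1.1704*d^2 - 8.7144*d + 0.8888)/(9.5481*d^8 - 48.8838*d^7 + 71.7763*d^6 - 34.8194*d^5 + 39.4173*d^4 - 26.9388*d^3 + 7.3652*d^2 - 4.9504*d + 1.8496)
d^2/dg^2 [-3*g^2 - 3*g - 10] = -6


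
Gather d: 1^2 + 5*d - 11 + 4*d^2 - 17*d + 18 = 4*d^2 - 12*d + 8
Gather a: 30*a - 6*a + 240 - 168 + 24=24*a + 96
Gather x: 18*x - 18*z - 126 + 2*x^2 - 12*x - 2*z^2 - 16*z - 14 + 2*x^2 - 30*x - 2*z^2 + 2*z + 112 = 4*x^2 - 24*x - 4*z^2 - 32*z - 28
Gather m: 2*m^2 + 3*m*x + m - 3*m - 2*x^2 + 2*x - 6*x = 2*m^2 + m*(3*x - 2) - 2*x^2 - 4*x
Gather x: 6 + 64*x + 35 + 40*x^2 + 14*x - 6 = 40*x^2 + 78*x + 35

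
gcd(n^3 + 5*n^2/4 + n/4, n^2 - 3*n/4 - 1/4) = n + 1/4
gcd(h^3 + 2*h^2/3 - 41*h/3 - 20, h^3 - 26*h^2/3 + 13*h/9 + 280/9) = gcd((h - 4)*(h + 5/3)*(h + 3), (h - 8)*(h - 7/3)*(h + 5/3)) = h + 5/3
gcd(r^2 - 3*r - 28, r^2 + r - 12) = r + 4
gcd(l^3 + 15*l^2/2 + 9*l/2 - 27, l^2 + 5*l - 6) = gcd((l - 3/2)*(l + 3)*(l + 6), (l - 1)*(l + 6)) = l + 6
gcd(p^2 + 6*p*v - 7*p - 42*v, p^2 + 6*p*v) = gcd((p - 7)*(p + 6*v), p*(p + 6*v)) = p + 6*v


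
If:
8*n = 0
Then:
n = 0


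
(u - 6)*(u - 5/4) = u^2 - 29*u/4 + 15/2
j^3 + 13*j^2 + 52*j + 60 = (j + 2)*(j + 5)*(j + 6)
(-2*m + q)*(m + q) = -2*m^2 - m*q + q^2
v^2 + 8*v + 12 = (v + 2)*(v + 6)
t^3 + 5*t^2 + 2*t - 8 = (t - 1)*(t + 2)*(t + 4)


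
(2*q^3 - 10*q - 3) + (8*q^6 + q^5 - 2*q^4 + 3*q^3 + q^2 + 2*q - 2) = 8*q^6 + q^5 - 2*q^4 + 5*q^3 + q^2 - 8*q - 5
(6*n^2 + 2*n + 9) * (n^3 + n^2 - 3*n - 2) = 6*n^5 + 8*n^4 - 7*n^3 - 9*n^2 - 31*n - 18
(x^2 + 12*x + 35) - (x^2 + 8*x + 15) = 4*x + 20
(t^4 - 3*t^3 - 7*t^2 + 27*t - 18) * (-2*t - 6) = -2*t^5 + 32*t^3 - 12*t^2 - 126*t + 108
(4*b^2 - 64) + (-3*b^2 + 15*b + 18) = b^2 + 15*b - 46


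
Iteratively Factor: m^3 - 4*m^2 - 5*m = (m)*(m^2 - 4*m - 5) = m*(m - 5)*(m + 1)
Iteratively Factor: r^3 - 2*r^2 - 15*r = (r + 3)*(r^2 - 5*r) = (r - 5)*(r + 3)*(r)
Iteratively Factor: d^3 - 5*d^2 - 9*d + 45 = (d + 3)*(d^2 - 8*d + 15) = (d - 5)*(d + 3)*(d - 3)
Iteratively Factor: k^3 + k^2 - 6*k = (k)*(k^2 + k - 6) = k*(k + 3)*(k - 2)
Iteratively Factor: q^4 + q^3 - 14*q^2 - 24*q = (q)*(q^3 + q^2 - 14*q - 24) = q*(q + 3)*(q^2 - 2*q - 8) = q*(q + 2)*(q + 3)*(q - 4)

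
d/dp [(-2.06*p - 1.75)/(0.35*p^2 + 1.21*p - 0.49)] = (0.721*p^2 + 1.225*p + 3.1269)/(0.1225*p^4 + 0.847*p^3 + 1.1211*p^2 - 1.1858*p + 0.2401)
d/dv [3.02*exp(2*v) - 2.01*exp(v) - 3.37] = (6.04*exp(v) - 2.01)*exp(v)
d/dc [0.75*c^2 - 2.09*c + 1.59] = 1.5*c - 2.09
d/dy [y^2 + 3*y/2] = 2*y + 3/2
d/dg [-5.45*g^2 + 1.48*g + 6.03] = 1.48 - 10.9*g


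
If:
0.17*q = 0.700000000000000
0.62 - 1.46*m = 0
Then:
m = 0.42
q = 4.12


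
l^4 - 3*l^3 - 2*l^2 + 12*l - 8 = (l - 2)^2*(l - 1)*(l + 2)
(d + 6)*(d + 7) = d^2 + 13*d + 42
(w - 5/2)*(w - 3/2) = w^2 - 4*w + 15/4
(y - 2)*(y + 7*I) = y^2 - 2*y + 7*I*y - 14*I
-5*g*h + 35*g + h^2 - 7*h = (-5*g + h)*(h - 7)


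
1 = 1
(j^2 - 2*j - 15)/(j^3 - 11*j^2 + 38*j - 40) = (j + 3)/(j^2 - 6*j + 8)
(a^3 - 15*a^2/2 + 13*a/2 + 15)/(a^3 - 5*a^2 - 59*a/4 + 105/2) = 2*(a + 1)/(2*a + 7)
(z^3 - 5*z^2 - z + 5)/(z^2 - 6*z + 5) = z + 1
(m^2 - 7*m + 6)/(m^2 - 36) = (m - 1)/(m + 6)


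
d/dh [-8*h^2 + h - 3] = 1 - 16*h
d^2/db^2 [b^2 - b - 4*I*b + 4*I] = 2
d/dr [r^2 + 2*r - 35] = 2*r + 2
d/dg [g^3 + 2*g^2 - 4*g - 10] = 3*g^2 + 4*g - 4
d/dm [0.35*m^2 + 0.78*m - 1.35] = 0.7*m + 0.78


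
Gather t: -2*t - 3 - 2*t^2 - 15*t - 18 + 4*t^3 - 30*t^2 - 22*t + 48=4*t^3 - 32*t^2 - 39*t + 27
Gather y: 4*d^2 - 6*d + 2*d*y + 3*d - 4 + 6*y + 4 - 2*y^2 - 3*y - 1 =4*d^2 - 3*d - 2*y^2 + y*(2*d + 3) - 1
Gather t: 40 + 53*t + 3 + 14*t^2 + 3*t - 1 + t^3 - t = t^3 + 14*t^2 + 55*t + 42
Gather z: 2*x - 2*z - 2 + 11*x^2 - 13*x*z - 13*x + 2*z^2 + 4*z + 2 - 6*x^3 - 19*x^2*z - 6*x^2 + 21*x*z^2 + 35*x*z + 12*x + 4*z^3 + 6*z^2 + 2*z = -6*x^3 + 5*x^2 + x + 4*z^3 + z^2*(21*x + 8) + z*(-19*x^2 + 22*x + 4)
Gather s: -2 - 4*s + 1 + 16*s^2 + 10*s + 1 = 16*s^2 + 6*s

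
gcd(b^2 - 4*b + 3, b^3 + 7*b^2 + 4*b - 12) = b - 1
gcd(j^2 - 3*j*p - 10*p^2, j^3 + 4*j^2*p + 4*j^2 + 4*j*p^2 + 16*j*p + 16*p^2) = j + 2*p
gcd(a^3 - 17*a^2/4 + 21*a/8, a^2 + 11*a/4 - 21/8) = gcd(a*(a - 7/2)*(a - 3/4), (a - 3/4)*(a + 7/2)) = a - 3/4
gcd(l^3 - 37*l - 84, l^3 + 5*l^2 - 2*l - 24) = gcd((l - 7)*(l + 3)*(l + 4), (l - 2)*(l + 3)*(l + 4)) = l^2 + 7*l + 12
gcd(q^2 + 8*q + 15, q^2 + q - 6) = q + 3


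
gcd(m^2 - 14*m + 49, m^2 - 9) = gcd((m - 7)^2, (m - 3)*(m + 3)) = 1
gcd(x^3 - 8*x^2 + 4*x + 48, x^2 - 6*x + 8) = x - 4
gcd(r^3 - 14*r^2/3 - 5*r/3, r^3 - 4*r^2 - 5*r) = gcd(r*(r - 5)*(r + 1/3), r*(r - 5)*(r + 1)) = r^2 - 5*r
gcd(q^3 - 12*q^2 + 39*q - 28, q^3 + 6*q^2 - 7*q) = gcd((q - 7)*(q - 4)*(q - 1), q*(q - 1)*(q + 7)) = q - 1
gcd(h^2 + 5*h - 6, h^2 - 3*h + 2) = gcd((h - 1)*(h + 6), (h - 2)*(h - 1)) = h - 1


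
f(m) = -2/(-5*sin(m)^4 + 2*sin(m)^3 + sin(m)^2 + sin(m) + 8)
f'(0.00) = 0.03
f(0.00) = -0.25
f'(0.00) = 0.03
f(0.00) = -0.25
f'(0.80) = -0.03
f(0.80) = -0.23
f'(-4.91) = -0.08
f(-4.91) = -0.28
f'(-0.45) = 0.10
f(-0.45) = -0.27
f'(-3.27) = -0.04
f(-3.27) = -0.25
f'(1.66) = 0.04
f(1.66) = -0.28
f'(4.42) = -3.19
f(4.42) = -1.00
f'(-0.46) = 0.10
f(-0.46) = -0.27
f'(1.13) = -0.10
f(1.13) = -0.25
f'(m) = -2*(20*sin(m)^3*cos(m) - 6*sin(m)^2*cos(m) - 2*sin(m)*cos(m) - cos(m))/(-5*sin(m)^4 + 2*sin(m)^3 + sin(m)^2 + sin(m) + 8)^2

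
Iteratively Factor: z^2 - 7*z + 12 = (z - 4)*(z - 3)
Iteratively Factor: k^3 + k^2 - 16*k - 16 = (k + 4)*(k^2 - 3*k - 4) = (k - 4)*(k + 4)*(k + 1)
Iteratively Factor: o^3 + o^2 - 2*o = (o + 2)*(o^2 - o) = (o - 1)*(o + 2)*(o)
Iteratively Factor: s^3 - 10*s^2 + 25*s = (s - 5)*(s^2 - 5*s) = (s - 5)^2*(s)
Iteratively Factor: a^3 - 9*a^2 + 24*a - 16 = (a - 4)*(a^2 - 5*a + 4) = (a - 4)*(a - 1)*(a - 4)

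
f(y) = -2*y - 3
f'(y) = -2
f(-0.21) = -2.58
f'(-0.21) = -2.00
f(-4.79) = 6.58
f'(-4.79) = -2.00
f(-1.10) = -0.80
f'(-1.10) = -2.00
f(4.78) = -12.56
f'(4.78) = -2.00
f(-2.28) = 1.56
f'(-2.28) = -2.00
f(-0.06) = -2.88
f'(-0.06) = -2.00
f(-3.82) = 4.64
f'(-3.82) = -2.00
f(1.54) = -6.08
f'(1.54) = -2.00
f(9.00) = -21.00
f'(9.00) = -2.00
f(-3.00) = 3.00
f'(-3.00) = -2.00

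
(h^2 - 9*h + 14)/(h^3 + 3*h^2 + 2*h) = (h^2 - 9*h + 14)/(h*(h^2 + 3*h + 2))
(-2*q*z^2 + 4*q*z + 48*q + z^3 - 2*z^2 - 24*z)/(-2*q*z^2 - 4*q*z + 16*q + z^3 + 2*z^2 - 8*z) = (z - 6)/(z - 2)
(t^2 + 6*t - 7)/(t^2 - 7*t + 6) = (t + 7)/(t - 6)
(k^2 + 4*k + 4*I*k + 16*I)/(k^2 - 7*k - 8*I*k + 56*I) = (k^2 + 4*k*(1 + I) + 16*I)/(k^2 - k*(7 + 8*I) + 56*I)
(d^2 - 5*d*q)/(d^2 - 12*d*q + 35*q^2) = d/(d - 7*q)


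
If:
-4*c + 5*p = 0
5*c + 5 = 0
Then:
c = -1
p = -4/5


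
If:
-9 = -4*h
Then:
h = 9/4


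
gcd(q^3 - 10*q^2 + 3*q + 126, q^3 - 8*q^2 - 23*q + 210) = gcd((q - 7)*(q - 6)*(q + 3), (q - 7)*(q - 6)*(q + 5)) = q^2 - 13*q + 42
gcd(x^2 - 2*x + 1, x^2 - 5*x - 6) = 1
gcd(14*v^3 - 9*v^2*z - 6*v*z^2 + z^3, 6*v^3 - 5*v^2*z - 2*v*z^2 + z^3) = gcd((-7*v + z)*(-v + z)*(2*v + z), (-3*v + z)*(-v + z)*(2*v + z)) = -2*v^2 + v*z + z^2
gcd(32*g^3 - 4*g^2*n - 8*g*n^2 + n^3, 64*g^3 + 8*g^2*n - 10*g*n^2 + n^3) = 16*g^2 + 6*g*n - n^2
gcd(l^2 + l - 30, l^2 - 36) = l + 6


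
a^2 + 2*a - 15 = (a - 3)*(a + 5)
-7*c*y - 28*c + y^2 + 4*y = (-7*c + y)*(y + 4)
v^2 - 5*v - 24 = (v - 8)*(v + 3)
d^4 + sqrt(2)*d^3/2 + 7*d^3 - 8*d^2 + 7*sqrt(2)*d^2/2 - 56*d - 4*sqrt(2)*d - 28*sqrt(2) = (d + 7)*(d - 2*sqrt(2))*(d + sqrt(2)/2)*(d + 2*sqrt(2))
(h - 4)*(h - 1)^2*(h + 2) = h^4 - 4*h^3 - 3*h^2 + 14*h - 8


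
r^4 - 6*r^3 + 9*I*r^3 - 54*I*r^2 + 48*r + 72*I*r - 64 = (r - 4)*(r - 2)*(r + I)*(r + 8*I)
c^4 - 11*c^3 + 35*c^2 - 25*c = c*(c - 5)^2*(c - 1)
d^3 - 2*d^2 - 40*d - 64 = (d - 8)*(d + 2)*(d + 4)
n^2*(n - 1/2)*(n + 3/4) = n^4 + n^3/4 - 3*n^2/8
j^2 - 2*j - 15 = (j - 5)*(j + 3)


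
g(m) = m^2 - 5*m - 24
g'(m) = 2*m - 5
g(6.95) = -10.45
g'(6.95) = 8.90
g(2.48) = -30.25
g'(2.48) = -0.04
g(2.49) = -30.25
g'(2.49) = -0.02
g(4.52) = -26.17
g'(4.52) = 4.04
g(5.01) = -23.95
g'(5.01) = 5.02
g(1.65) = -29.53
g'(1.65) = -1.70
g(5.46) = -21.49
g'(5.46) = 5.92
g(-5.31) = 30.75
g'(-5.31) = -15.62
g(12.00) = 60.00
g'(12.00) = 19.00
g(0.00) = -24.00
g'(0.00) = -5.00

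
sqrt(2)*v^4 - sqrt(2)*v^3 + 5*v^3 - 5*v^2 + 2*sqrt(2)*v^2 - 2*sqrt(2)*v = v*(v - 1)*(v + 2*sqrt(2))*(sqrt(2)*v + 1)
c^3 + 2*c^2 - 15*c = c*(c - 3)*(c + 5)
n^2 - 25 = (n - 5)*(n + 5)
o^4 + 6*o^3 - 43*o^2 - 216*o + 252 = (o - 6)*(o - 1)*(o + 6)*(o + 7)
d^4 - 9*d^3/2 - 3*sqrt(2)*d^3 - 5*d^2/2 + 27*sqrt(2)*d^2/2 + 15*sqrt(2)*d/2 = d*(d - 5)*(d + 1/2)*(d - 3*sqrt(2))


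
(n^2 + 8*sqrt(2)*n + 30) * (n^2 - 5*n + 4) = n^4 - 5*n^3 + 8*sqrt(2)*n^3 - 40*sqrt(2)*n^2 + 34*n^2 - 150*n + 32*sqrt(2)*n + 120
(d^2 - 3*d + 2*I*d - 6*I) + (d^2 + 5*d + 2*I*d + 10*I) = 2*d^2 + 2*d + 4*I*d + 4*I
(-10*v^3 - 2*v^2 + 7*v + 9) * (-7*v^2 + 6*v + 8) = 70*v^5 - 46*v^4 - 141*v^3 - 37*v^2 + 110*v + 72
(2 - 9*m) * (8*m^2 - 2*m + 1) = -72*m^3 + 34*m^2 - 13*m + 2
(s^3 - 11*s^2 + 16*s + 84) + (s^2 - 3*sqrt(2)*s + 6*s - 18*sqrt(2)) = s^3 - 10*s^2 - 3*sqrt(2)*s + 22*s - 18*sqrt(2) + 84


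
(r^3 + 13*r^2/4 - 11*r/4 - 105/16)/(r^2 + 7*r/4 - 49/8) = (8*r^2 - 2*r - 15)/(2*(4*r - 7))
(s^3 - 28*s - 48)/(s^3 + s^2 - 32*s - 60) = (s + 4)/(s + 5)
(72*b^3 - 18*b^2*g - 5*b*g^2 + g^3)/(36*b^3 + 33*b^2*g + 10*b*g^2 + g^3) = (18*b^2 - 9*b*g + g^2)/(9*b^2 + 6*b*g + g^2)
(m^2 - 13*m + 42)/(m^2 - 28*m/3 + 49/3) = 3*(m - 6)/(3*m - 7)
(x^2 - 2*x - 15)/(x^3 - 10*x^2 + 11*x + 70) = (x + 3)/(x^2 - 5*x - 14)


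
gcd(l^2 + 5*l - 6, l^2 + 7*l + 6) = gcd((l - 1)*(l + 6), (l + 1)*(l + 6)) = l + 6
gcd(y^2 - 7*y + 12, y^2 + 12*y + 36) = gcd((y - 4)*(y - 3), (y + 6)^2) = 1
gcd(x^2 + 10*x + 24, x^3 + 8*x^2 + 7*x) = 1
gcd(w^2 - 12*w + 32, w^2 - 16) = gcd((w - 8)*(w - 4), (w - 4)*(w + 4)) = w - 4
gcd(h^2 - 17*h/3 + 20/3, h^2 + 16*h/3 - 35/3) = h - 5/3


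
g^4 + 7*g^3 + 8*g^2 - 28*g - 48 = (g - 2)*(g + 2)*(g + 3)*(g + 4)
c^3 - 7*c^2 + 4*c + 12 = (c - 6)*(c - 2)*(c + 1)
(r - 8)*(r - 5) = r^2 - 13*r + 40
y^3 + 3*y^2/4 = y^2*(y + 3/4)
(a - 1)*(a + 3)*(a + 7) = a^3 + 9*a^2 + 11*a - 21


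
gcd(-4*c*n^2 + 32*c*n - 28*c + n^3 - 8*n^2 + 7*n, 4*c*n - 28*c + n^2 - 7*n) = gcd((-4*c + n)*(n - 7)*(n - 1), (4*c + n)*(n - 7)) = n - 7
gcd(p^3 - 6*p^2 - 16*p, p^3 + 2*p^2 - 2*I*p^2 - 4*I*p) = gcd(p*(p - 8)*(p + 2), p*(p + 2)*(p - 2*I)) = p^2 + 2*p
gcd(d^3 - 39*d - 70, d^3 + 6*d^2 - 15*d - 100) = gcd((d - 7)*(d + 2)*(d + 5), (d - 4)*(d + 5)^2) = d + 5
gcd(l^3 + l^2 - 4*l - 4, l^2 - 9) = 1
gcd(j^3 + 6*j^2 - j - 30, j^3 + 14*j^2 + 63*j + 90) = j^2 + 8*j + 15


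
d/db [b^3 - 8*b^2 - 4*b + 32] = 3*b^2 - 16*b - 4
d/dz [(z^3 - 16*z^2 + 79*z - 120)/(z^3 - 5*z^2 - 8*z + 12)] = (11*z^4 - 174*z^3 + 919*z^2 - 1584*z - 12)/(z^6 - 10*z^5 + 9*z^4 + 104*z^3 - 56*z^2 - 192*z + 144)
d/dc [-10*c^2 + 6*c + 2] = 6 - 20*c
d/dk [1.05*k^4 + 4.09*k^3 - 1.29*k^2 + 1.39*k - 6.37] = 4.2*k^3 + 12.27*k^2 - 2.58*k + 1.39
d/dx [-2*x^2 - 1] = -4*x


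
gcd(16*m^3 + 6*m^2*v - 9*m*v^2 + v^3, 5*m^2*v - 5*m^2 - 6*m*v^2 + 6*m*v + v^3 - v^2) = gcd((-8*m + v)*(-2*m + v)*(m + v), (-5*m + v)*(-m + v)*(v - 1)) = 1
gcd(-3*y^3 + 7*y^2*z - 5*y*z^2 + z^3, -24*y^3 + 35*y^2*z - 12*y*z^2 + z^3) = 3*y^2 - 4*y*z + z^2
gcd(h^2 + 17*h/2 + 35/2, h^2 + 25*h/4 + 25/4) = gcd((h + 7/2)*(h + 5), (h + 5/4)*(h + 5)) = h + 5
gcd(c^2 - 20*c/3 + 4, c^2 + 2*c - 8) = 1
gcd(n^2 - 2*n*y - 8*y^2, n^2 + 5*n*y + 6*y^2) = n + 2*y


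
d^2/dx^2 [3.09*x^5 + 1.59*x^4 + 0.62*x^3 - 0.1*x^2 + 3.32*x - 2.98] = 61.8*x^3 + 19.08*x^2 + 3.72*x - 0.2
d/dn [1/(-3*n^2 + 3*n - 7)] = 3*(2*n - 1)/(3*n^2 - 3*n + 7)^2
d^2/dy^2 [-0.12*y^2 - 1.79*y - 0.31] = -0.240000000000000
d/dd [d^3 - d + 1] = 3*d^2 - 1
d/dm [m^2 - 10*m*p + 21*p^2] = 2*m - 10*p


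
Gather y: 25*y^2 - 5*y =25*y^2 - 5*y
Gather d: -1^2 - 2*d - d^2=-d^2 - 2*d - 1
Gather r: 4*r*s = 4*r*s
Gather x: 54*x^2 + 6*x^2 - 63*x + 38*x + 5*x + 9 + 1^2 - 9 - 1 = 60*x^2 - 20*x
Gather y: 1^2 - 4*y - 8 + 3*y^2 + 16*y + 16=3*y^2 + 12*y + 9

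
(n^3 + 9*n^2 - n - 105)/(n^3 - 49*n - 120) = (n^2 + 4*n - 21)/(n^2 - 5*n - 24)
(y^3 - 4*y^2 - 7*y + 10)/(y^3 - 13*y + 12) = (y^2 - 3*y - 10)/(y^2 + y - 12)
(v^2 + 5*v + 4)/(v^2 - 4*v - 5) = (v + 4)/(v - 5)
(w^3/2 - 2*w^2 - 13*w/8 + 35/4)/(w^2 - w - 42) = (-4*w^3 + 16*w^2 + 13*w - 70)/(8*(-w^2 + w + 42))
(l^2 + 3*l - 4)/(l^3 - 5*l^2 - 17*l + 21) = (l + 4)/(l^2 - 4*l - 21)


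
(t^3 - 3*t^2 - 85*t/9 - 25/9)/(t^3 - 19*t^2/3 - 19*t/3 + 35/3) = (3*t^2 - 14*t - 5)/(3*(t^2 - 8*t + 7))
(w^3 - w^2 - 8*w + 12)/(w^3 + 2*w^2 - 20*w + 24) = (w + 3)/(w + 6)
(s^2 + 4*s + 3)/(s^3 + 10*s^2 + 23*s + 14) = (s + 3)/(s^2 + 9*s + 14)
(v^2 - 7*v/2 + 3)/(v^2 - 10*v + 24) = (v^2 - 7*v/2 + 3)/(v^2 - 10*v + 24)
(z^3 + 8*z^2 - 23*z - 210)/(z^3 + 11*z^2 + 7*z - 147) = (z^2 + z - 30)/(z^2 + 4*z - 21)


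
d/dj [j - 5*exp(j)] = 1 - 5*exp(j)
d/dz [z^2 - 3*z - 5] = 2*z - 3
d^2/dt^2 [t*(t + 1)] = 2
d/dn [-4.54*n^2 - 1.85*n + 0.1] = -9.08*n - 1.85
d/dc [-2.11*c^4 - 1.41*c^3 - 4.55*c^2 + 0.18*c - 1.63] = -8.44*c^3 - 4.23*c^2 - 9.1*c + 0.18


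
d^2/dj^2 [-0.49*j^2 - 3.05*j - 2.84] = -0.980000000000000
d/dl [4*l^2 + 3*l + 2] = 8*l + 3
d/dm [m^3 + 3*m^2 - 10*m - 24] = 3*m^2 + 6*m - 10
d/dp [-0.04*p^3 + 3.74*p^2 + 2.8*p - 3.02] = -0.12*p^2 + 7.48*p + 2.8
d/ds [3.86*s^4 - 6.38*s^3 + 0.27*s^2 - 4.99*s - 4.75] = 15.44*s^3 - 19.14*s^2 + 0.54*s - 4.99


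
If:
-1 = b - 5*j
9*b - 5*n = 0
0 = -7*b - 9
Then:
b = -9/7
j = -2/35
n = -81/35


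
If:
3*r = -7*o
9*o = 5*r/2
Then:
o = 0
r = 0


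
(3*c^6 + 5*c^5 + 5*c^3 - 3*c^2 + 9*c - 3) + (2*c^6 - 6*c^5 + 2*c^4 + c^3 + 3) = 5*c^6 - c^5 + 2*c^4 + 6*c^3 - 3*c^2 + 9*c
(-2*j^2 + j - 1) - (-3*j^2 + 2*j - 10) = j^2 - j + 9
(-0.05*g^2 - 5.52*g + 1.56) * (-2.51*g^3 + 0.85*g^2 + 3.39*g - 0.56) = 0.1255*g^5 + 13.8127*g^4 - 8.7771*g^3 - 17.3588*g^2 + 8.3796*g - 0.8736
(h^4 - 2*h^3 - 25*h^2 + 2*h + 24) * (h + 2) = h^5 - 29*h^3 - 48*h^2 + 28*h + 48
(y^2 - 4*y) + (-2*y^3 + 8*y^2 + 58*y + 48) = -2*y^3 + 9*y^2 + 54*y + 48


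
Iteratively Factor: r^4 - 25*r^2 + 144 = (r + 3)*(r^3 - 3*r^2 - 16*r + 48) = (r - 3)*(r + 3)*(r^2 - 16) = (r - 3)*(r + 3)*(r + 4)*(r - 4)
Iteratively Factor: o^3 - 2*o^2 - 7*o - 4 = (o + 1)*(o^2 - 3*o - 4) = (o + 1)^2*(o - 4)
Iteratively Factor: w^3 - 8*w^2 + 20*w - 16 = (w - 2)*(w^2 - 6*w + 8) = (w - 4)*(w - 2)*(w - 2)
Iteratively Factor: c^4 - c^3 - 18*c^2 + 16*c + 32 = (c + 4)*(c^3 - 5*c^2 + 2*c + 8) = (c - 2)*(c + 4)*(c^2 - 3*c - 4) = (c - 2)*(c + 1)*(c + 4)*(c - 4)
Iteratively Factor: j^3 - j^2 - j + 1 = (j - 1)*(j^2 - 1) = (j - 1)*(j + 1)*(j - 1)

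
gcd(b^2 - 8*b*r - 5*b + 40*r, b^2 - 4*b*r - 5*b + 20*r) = b - 5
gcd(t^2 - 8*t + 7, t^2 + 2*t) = 1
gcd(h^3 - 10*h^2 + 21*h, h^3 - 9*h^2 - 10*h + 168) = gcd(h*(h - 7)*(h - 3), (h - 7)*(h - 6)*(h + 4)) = h - 7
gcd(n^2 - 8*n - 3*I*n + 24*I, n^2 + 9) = n - 3*I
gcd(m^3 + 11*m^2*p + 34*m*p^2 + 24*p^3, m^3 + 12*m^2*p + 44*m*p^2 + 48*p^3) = m^2 + 10*m*p + 24*p^2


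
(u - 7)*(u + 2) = u^2 - 5*u - 14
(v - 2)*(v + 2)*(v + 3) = v^3 + 3*v^2 - 4*v - 12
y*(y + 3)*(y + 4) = y^3 + 7*y^2 + 12*y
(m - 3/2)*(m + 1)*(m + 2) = m^3 + 3*m^2/2 - 5*m/2 - 3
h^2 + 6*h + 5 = (h + 1)*(h + 5)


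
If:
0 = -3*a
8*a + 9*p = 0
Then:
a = 0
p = 0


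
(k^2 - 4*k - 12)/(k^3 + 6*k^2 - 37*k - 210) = (k + 2)/(k^2 + 12*k + 35)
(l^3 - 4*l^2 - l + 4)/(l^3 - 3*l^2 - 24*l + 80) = (l^2 - 1)/(l^2 + l - 20)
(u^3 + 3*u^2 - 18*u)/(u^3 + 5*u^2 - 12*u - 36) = u/(u + 2)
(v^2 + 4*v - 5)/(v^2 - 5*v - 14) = (-v^2 - 4*v + 5)/(-v^2 + 5*v + 14)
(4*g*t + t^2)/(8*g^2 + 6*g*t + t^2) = t/(2*g + t)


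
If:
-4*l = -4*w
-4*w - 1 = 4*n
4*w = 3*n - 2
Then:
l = -11/28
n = 1/7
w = -11/28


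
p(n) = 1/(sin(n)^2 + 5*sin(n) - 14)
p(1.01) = -0.11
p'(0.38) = -0.04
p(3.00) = -0.08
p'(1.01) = -0.04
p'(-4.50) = 0.02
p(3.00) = -0.08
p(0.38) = -0.08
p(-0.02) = -0.07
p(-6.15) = -0.08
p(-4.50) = -0.12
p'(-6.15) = -0.03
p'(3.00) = 0.03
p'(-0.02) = -0.02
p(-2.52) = -0.06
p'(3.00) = 0.03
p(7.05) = -0.10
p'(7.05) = -0.05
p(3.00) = -0.08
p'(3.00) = 0.03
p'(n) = (-2*sin(n)*cos(n) - 5*cos(n))/(sin(n)^2 + 5*sin(n) - 14)^2 = -(2*sin(n) + 5)*cos(n)/(sin(n)^2 + 5*sin(n) - 14)^2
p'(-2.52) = 0.01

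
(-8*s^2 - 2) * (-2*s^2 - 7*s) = 16*s^4 + 56*s^3 + 4*s^2 + 14*s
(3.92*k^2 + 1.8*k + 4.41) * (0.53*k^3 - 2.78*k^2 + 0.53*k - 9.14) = 2.0776*k^5 - 9.9436*k^4 - 0.589099999999999*k^3 - 47.1346*k^2 - 14.1147*k - 40.3074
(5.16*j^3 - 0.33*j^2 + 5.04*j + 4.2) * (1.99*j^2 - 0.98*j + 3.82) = 10.2684*j^5 - 5.7135*j^4 + 30.0642*j^3 + 2.1582*j^2 + 15.1368*j + 16.044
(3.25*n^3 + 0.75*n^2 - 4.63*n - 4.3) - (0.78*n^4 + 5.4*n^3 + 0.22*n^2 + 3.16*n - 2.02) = -0.78*n^4 - 2.15*n^3 + 0.53*n^2 - 7.79*n - 2.28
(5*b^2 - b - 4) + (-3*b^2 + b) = 2*b^2 - 4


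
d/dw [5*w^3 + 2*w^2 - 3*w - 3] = 15*w^2 + 4*w - 3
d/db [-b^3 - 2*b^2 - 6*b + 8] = -3*b^2 - 4*b - 6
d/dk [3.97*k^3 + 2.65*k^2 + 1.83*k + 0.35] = 11.91*k^2 + 5.3*k + 1.83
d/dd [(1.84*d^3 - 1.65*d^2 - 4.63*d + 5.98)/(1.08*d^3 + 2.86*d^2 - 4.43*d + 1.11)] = (7.0444*d^4 - 6.30159999999999*d^3 + 7.3033*d^2 - 37.8686*d + 21.3521)/(1.1664*d^6 + 6.1776*d^5 - 1.3892*d^4 - 22.942*d^3 + 25.9741*d^2 - 9.8346*d + 1.2321)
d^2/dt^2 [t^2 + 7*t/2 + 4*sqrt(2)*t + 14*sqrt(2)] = 2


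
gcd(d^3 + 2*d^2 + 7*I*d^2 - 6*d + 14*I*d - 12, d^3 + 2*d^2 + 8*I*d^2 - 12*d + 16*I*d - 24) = d^2 + d*(2 + 6*I) + 12*I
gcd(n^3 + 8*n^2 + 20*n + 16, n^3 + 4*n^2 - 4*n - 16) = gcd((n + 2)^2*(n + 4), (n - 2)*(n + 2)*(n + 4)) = n^2 + 6*n + 8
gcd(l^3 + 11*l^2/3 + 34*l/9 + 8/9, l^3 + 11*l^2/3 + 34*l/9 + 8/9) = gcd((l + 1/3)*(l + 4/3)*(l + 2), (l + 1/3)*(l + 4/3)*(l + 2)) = l^3 + 11*l^2/3 + 34*l/9 + 8/9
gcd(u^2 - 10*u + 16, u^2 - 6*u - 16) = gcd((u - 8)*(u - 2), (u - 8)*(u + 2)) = u - 8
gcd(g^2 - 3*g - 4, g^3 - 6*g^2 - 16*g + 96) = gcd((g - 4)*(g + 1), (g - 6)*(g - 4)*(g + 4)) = g - 4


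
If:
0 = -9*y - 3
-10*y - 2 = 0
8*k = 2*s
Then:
No Solution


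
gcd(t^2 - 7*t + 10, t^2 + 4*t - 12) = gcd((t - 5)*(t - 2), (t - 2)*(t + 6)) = t - 2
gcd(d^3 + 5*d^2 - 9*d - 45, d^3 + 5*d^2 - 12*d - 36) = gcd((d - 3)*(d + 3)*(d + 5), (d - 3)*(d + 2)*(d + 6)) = d - 3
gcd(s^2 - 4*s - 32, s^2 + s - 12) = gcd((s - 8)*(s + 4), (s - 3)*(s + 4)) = s + 4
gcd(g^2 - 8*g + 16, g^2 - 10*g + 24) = g - 4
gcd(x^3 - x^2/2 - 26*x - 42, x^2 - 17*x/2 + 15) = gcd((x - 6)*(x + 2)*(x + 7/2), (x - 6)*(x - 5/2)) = x - 6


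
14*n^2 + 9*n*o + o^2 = (2*n + o)*(7*n + o)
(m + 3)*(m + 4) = m^2 + 7*m + 12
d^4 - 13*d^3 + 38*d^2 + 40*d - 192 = (d - 8)*(d - 4)*(d - 3)*(d + 2)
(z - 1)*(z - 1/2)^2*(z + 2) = z^4 - 11*z^2/4 + 9*z/4 - 1/2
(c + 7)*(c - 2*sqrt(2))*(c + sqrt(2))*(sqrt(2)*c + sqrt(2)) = sqrt(2)*c^4 - 2*c^3 + 8*sqrt(2)*c^3 - 16*c^2 + 3*sqrt(2)*c^2 - 32*sqrt(2)*c - 14*c - 28*sqrt(2)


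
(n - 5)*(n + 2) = n^2 - 3*n - 10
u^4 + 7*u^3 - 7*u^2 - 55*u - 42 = (u - 3)*(u + 1)*(u + 2)*(u + 7)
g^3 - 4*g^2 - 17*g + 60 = (g - 5)*(g - 3)*(g + 4)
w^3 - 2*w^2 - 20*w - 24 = (w - 6)*(w + 2)^2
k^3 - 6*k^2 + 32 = (k - 4)^2*(k + 2)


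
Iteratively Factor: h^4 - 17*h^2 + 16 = (h + 4)*(h^3 - 4*h^2 - h + 4) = (h + 1)*(h + 4)*(h^2 - 5*h + 4) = (h - 1)*(h + 1)*(h + 4)*(h - 4)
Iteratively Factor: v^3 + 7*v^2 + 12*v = (v)*(v^2 + 7*v + 12) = v*(v + 4)*(v + 3)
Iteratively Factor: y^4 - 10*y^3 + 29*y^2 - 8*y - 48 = (y + 1)*(y^3 - 11*y^2 + 40*y - 48) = (y - 4)*(y + 1)*(y^2 - 7*y + 12) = (y - 4)*(y - 3)*(y + 1)*(y - 4)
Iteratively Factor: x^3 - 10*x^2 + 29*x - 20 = (x - 1)*(x^2 - 9*x + 20) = (x - 4)*(x - 1)*(x - 5)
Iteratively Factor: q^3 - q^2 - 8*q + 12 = (q - 2)*(q^2 + q - 6) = (q - 2)^2*(q + 3)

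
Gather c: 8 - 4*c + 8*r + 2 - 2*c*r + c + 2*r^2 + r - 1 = c*(-2*r - 3) + 2*r^2 + 9*r + 9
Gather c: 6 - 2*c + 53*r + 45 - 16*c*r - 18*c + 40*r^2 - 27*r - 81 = c*(-16*r - 20) + 40*r^2 + 26*r - 30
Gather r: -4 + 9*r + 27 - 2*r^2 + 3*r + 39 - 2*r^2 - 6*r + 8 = -4*r^2 + 6*r + 70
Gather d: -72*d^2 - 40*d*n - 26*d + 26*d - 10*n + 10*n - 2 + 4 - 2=-72*d^2 - 40*d*n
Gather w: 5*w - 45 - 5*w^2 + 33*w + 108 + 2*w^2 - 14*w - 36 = -3*w^2 + 24*w + 27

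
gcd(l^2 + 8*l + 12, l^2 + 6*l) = l + 6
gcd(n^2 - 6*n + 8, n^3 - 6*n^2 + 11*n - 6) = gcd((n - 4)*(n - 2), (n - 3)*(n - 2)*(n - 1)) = n - 2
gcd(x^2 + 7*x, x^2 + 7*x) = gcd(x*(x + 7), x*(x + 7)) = x^2 + 7*x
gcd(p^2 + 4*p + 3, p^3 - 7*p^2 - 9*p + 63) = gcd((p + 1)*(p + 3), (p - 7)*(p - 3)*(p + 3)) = p + 3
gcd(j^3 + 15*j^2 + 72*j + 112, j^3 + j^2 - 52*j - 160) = j + 4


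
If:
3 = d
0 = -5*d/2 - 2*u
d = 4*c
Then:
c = 3/4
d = 3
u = -15/4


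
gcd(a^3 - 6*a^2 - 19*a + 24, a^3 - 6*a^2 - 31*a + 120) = a - 8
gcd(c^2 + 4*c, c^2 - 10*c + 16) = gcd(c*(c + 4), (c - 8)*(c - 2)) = 1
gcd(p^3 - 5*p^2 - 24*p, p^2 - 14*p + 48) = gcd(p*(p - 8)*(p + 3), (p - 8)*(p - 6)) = p - 8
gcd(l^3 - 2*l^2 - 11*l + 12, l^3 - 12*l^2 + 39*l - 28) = l^2 - 5*l + 4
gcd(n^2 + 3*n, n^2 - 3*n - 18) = n + 3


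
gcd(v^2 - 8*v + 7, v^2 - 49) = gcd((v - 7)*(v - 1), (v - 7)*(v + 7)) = v - 7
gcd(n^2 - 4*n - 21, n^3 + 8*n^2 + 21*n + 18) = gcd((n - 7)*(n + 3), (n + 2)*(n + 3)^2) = n + 3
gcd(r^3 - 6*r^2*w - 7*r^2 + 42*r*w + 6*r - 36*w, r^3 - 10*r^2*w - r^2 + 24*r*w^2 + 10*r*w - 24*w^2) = r^2 - 6*r*w - r + 6*w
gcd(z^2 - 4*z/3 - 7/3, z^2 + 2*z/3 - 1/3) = z + 1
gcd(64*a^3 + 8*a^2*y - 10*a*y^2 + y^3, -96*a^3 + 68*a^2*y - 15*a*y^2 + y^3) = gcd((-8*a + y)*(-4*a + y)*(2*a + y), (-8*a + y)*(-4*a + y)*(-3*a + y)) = 32*a^2 - 12*a*y + y^2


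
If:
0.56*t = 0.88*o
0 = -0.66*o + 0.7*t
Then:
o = 0.00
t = 0.00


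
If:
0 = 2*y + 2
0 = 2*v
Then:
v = 0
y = -1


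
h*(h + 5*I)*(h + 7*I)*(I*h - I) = I*h^4 - 12*h^3 - I*h^3 + 12*h^2 - 35*I*h^2 + 35*I*h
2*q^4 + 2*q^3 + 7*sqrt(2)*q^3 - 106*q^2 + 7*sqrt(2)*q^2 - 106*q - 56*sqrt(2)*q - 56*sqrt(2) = (q - 4*sqrt(2))*(q + 7*sqrt(2))*(sqrt(2)*q + 1)*(sqrt(2)*q + sqrt(2))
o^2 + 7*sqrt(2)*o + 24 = (o + 3*sqrt(2))*(o + 4*sqrt(2))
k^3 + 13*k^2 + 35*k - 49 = (k - 1)*(k + 7)^2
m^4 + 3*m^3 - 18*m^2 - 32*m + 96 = (m - 3)*(m - 2)*(m + 4)^2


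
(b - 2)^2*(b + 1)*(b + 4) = b^4 + b^3 - 12*b^2 + 4*b + 16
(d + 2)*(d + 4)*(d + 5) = d^3 + 11*d^2 + 38*d + 40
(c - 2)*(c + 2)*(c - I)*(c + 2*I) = c^4 + I*c^3 - 2*c^2 - 4*I*c - 8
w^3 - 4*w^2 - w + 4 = (w - 4)*(w - 1)*(w + 1)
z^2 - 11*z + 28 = (z - 7)*(z - 4)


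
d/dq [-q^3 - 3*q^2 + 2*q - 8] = -3*q^2 - 6*q + 2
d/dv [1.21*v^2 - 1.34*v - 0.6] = 2.42*v - 1.34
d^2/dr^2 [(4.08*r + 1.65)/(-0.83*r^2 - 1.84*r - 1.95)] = (-(1.66*r + 1.84)*(3.32*r + 3.68)*(4.08*r + 1.65) + (20.3184*r + 17.7534)*(0.83*r^2 + 1.84*r + 1.95))/(0.83*r^2 + 1.84*r + 1.95)^3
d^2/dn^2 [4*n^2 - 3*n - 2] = 8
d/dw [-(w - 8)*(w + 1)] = 7 - 2*w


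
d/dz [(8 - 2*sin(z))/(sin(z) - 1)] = -6*cos(z)/(sin(z) - 1)^2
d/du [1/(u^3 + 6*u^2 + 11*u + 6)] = (-3*u^2 - 12*u - 11)/(u^3 + 6*u^2 + 11*u + 6)^2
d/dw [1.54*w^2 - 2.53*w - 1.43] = 3.08*w - 2.53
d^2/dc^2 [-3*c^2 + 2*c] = -6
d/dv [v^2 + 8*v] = 2*v + 8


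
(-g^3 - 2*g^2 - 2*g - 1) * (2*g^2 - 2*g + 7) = -2*g^5 - 2*g^4 - 7*g^3 - 12*g^2 - 12*g - 7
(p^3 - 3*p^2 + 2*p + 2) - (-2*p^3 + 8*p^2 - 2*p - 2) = 3*p^3 - 11*p^2 + 4*p + 4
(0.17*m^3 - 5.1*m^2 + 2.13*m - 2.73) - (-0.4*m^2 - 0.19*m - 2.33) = 0.17*m^3 - 4.7*m^2 + 2.32*m - 0.4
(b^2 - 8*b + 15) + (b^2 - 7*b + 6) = 2*b^2 - 15*b + 21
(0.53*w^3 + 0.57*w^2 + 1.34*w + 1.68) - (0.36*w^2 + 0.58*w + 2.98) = 0.53*w^3 + 0.21*w^2 + 0.76*w - 1.3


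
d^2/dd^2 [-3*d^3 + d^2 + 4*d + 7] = 2 - 18*d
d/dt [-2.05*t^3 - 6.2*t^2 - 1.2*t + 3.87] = -6.15*t^2 - 12.4*t - 1.2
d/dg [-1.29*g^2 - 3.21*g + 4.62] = -2.58*g - 3.21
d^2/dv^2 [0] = 0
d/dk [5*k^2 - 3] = 10*k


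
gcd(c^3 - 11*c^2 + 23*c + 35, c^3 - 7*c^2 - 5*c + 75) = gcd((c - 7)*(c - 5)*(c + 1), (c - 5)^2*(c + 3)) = c - 5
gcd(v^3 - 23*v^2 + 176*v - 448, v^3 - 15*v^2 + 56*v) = v^2 - 15*v + 56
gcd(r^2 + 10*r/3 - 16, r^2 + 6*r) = r + 6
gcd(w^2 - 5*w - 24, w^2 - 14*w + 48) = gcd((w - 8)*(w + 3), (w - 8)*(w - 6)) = w - 8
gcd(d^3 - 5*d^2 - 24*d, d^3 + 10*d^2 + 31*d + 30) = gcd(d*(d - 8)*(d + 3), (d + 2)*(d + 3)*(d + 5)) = d + 3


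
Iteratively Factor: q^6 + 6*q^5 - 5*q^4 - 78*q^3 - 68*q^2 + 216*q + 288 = (q + 3)*(q^5 + 3*q^4 - 14*q^3 - 36*q^2 + 40*q + 96) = (q + 2)*(q + 3)*(q^4 + q^3 - 16*q^2 - 4*q + 48) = (q + 2)*(q + 3)*(q + 4)*(q^3 - 3*q^2 - 4*q + 12) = (q + 2)^2*(q + 3)*(q + 4)*(q^2 - 5*q + 6) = (q - 2)*(q + 2)^2*(q + 3)*(q + 4)*(q - 3)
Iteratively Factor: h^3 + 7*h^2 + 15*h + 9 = (h + 3)*(h^2 + 4*h + 3) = (h + 3)^2*(h + 1)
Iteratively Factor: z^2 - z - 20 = (z + 4)*(z - 5)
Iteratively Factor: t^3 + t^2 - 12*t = (t)*(t^2 + t - 12) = t*(t - 3)*(t + 4)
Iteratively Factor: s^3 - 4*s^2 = (s)*(s^2 - 4*s) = s^2*(s - 4)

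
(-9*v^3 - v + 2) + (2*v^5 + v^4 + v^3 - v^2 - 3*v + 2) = 2*v^5 + v^4 - 8*v^3 - v^2 - 4*v + 4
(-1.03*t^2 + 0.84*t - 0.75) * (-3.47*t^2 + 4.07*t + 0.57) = 3.5741*t^4 - 7.1069*t^3 + 5.4342*t^2 - 2.5737*t - 0.4275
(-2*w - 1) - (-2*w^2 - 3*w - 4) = 2*w^2 + w + 3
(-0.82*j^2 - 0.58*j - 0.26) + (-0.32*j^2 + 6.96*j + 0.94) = -1.14*j^2 + 6.38*j + 0.68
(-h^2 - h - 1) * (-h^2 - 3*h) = h^4 + 4*h^3 + 4*h^2 + 3*h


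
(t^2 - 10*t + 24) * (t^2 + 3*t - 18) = t^4 - 7*t^3 - 24*t^2 + 252*t - 432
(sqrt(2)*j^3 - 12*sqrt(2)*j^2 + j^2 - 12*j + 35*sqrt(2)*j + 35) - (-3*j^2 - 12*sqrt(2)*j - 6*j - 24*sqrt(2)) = sqrt(2)*j^3 - 12*sqrt(2)*j^2 + 4*j^2 - 6*j + 47*sqrt(2)*j + 24*sqrt(2) + 35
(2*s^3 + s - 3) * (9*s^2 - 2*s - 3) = 18*s^5 - 4*s^4 + 3*s^3 - 29*s^2 + 3*s + 9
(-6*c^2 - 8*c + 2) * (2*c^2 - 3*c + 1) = -12*c^4 + 2*c^3 + 22*c^2 - 14*c + 2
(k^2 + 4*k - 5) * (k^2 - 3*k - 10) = k^4 + k^3 - 27*k^2 - 25*k + 50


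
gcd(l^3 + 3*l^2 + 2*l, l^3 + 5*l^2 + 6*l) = l^2 + 2*l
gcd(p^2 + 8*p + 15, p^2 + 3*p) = p + 3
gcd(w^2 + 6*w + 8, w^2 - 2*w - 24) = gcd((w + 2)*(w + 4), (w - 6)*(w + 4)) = w + 4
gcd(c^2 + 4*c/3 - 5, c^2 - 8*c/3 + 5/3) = c - 5/3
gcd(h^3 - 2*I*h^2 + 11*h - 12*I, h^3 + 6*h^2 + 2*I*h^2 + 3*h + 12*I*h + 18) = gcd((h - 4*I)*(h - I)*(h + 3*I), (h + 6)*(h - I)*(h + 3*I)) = h^2 + 2*I*h + 3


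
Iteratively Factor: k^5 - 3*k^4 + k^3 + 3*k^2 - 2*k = (k - 1)*(k^4 - 2*k^3 - k^2 + 2*k) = k*(k - 1)*(k^3 - 2*k^2 - k + 2) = k*(k - 1)*(k + 1)*(k^2 - 3*k + 2) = k*(k - 2)*(k - 1)*(k + 1)*(k - 1)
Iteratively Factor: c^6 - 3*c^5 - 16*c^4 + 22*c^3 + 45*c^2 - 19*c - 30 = (c - 5)*(c^5 + 2*c^4 - 6*c^3 - 8*c^2 + 5*c + 6) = (c - 5)*(c - 2)*(c^4 + 4*c^3 + 2*c^2 - 4*c - 3) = (c - 5)*(c - 2)*(c - 1)*(c^3 + 5*c^2 + 7*c + 3) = (c - 5)*(c - 2)*(c - 1)*(c + 1)*(c^2 + 4*c + 3) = (c - 5)*(c - 2)*(c - 1)*(c + 1)*(c + 3)*(c + 1)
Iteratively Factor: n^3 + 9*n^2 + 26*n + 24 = (n + 2)*(n^2 + 7*n + 12) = (n + 2)*(n + 3)*(n + 4)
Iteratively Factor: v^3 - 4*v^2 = (v - 4)*(v^2) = v*(v - 4)*(v)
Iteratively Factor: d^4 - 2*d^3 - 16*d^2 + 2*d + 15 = (d - 1)*(d^3 - d^2 - 17*d - 15) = (d - 5)*(d - 1)*(d^2 + 4*d + 3) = (d - 5)*(d - 1)*(d + 3)*(d + 1)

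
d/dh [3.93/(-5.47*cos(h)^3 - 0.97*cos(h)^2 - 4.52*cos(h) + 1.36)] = (64.4913*sin(h)^2 - 7.6242*cos(h) - 82.2549)*sin(h)/(5.47*cos(h)^3 + 0.97*cos(h)^2 + 4.52*cos(h) - 1.36)^2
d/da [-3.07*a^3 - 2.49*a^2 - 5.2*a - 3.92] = -9.21*a^2 - 4.98*a - 5.2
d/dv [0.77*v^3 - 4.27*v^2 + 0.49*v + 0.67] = 2.31*v^2 - 8.54*v + 0.49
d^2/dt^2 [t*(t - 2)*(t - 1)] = 6*t - 6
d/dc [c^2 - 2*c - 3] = 2*c - 2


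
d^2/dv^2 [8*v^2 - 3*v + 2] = 16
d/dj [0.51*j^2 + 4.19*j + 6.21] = 1.02*j + 4.19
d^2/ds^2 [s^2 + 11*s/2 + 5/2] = 2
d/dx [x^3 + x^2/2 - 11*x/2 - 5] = 3*x^2 + x - 11/2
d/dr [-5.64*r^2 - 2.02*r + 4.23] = -11.28*r - 2.02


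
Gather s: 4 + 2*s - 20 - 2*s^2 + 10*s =-2*s^2 + 12*s - 16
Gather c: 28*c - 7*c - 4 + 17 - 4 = 21*c + 9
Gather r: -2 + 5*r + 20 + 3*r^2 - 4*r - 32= 3*r^2 + r - 14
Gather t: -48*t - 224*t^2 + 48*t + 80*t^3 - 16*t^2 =80*t^3 - 240*t^2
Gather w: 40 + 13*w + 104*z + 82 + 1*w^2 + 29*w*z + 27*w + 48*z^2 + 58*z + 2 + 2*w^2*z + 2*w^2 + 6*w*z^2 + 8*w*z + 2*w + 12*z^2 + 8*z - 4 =w^2*(2*z + 3) + w*(6*z^2 + 37*z + 42) + 60*z^2 + 170*z + 120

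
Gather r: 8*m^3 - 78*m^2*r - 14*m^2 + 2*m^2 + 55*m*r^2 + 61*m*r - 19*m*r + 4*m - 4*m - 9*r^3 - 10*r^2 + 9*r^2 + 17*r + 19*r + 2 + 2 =8*m^3 - 12*m^2 - 9*r^3 + r^2*(55*m - 1) + r*(-78*m^2 + 42*m + 36) + 4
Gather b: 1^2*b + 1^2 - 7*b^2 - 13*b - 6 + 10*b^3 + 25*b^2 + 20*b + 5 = 10*b^3 + 18*b^2 + 8*b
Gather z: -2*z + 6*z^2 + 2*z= 6*z^2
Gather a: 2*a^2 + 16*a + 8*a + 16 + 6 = 2*a^2 + 24*a + 22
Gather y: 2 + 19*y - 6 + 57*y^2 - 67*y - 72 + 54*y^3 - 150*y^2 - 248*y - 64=54*y^3 - 93*y^2 - 296*y - 140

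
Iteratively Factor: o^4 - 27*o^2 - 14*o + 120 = (o - 2)*(o^3 + 2*o^2 - 23*o - 60) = (o - 2)*(o + 3)*(o^2 - o - 20) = (o - 5)*(o - 2)*(o + 3)*(o + 4)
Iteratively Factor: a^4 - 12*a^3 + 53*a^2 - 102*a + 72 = (a - 4)*(a^3 - 8*a^2 + 21*a - 18) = (a - 4)*(a - 3)*(a^2 - 5*a + 6) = (a - 4)*(a - 3)^2*(a - 2)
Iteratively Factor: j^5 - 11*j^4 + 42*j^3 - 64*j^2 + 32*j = (j)*(j^4 - 11*j^3 + 42*j^2 - 64*j + 32) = j*(j - 1)*(j^3 - 10*j^2 + 32*j - 32) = j*(j - 4)*(j - 1)*(j^2 - 6*j + 8) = j*(j - 4)*(j - 2)*(j - 1)*(j - 4)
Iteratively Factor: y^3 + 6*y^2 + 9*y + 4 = (y + 4)*(y^2 + 2*y + 1) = (y + 1)*(y + 4)*(y + 1)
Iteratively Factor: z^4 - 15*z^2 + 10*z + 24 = (z + 1)*(z^3 - z^2 - 14*z + 24) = (z - 2)*(z + 1)*(z^2 + z - 12) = (z - 2)*(z + 1)*(z + 4)*(z - 3)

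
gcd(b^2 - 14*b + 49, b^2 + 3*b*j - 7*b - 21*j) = b - 7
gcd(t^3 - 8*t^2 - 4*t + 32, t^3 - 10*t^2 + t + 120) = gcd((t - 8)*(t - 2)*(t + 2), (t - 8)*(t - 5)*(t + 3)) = t - 8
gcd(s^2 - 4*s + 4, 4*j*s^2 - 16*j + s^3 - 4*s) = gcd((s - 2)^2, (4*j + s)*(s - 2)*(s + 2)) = s - 2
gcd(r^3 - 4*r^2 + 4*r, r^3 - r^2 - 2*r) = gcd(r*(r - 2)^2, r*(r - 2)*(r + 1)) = r^2 - 2*r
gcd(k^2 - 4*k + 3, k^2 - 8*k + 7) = k - 1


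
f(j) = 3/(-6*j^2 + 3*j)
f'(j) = 3*(12*j - 3)/(-6*j^2 + 3*j)^2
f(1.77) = -0.22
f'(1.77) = 0.30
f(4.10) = -0.03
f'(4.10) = 0.02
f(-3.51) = -0.04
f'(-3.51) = -0.02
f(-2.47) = -0.07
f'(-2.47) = -0.05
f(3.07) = -0.06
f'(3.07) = 0.05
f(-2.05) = -0.10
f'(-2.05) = -0.08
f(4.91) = -0.02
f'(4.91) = 0.01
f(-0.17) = -4.39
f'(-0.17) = -32.37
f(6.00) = -0.02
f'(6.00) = 0.01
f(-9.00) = -0.00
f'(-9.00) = 0.00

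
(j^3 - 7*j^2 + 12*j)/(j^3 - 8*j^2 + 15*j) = (j - 4)/(j - 5)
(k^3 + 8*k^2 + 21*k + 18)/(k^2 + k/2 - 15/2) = 2*(k^2 + 5*k + 6)/(2*k - 5)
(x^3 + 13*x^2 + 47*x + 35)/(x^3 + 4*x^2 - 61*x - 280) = (x + 1)/(x - 8)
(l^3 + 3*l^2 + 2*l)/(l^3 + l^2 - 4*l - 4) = l/(l - 2)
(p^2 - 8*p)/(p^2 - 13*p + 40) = p/(p - 5)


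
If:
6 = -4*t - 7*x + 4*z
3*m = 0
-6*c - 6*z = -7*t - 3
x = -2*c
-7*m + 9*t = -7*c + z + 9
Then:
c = 25/73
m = 0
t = 63/73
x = -50/73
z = 85/73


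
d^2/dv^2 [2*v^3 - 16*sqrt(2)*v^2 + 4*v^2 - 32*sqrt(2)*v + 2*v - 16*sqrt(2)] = 12*v - 32*sqrt(2) + 8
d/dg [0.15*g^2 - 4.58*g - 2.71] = 0.3*g - 4.58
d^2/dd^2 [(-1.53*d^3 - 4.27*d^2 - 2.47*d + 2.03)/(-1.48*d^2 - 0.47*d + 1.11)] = (-3.5527136788005e-15*d^5 - 1.4210854715202e-14*d^4 + 10.583074*d^3 + 10.620258*d^2 + 27.184566*d + 5.53271)/(3.241792*d^6 + 3.088464*d^5 - 6.313236*d^4 - 4.528873*d^3 + 4.734927*d^2 + 1.737261*d - 1.367631)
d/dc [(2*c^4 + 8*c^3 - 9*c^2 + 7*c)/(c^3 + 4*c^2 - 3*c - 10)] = (2*c^6 + 16*c^5 + 23*c^4 - 142*c^3 - 241*c^2 + 180*c - 70)/(c^6 + 8*c^5 + 10*c^4 - 44*c^3 - 71*c^2 + 60*c + 100)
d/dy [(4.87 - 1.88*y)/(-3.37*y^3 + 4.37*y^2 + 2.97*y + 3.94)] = (-12.6712*y^3 + 57.4513*y^2 - 42.5638*y - 21.8711)/(11.3569*y^6 - 29.4538*y^5 - 0.9209*y^4 - 0.597799999999999*y^3 + 43.2565*y^2 + 23.4036*y + 15.5236)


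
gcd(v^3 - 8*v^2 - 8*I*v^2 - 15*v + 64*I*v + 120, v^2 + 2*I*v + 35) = v - 5*I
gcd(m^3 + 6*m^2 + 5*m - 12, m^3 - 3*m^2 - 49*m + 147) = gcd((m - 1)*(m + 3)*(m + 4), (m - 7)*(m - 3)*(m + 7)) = 1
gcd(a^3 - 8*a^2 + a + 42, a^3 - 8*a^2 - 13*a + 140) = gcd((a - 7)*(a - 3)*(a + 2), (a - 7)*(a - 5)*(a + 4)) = a - 7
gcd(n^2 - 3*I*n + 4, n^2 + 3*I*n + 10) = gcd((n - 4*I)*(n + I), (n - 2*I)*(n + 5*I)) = 1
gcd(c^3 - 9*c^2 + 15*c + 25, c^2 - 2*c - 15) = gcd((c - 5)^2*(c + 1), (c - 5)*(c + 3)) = c - 5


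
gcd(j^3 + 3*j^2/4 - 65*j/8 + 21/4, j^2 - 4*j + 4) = j - 2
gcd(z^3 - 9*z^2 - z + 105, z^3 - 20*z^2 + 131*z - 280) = z^2 - 12*z + 35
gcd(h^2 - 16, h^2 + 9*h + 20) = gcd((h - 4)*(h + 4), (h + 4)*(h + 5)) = h + 4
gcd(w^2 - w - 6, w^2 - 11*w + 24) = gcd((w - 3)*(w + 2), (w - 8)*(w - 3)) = w - 3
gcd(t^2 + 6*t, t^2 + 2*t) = t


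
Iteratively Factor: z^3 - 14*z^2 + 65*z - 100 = (z - 5)*(z^2 - 9*z + 20) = (z - 5)^2*(z - 4)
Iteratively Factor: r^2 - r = (r - 1)*(r)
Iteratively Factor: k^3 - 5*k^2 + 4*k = (k - 4)*(k^2 - k) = (k - 4)*(k - 1)*(k)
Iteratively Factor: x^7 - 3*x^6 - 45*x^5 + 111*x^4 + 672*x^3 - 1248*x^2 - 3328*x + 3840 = (x - 1)*(x^6 - 2*x^5 - 47*x^4 + 64*x^3 + 736*x^2 - 512*x - 3840) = (x - 1)*(x + 4)*(x^5 - 6*x^4 - 23*x^3 + 156*x^2 + 112*x - 960) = (x - 5)*(x - 1)*(x + 4)*(x^4 - x^3 - 28*x^2 + 16*x + 192) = (x - 5)*(x - 1)*(x + 3)*(x + 4)*(x^3 - 4*x^2 - 16*x + 64) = (x - 5)*(x - 4)*(x - 1)*(x + 3)*(x + 4)*(x^2 - 16) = (x - 5)*(x - 4)^2*(x - 1)*(x + 3)*(x + 4)*(x + 4)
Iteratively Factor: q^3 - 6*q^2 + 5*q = (q - 1)*(q^2 - 5*q) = q*(q - 1)*(q - 5)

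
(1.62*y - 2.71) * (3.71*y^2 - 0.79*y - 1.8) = 6.0102*y^3 - 11.3339*y^2 - 0.7751*y + 4.878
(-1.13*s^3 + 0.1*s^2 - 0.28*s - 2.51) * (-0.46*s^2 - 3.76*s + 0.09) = 0.5198*s^5 + 4.2028*s^4 - 0.3489*s^3 + 2.2164*s^2 + 9.4124*s - 0.2259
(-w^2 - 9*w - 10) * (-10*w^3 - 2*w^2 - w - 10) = 10*w^5 + 92*w^4 + 119*w^3 + 39*w^2 + 100*w + 100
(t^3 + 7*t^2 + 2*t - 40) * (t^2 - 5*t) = t^5 + 2*t^4 - 33*t^3 - 50*t^2 + 200*t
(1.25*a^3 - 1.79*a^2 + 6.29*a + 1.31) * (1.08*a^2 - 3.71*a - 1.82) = 1.35*a^5 - 6.5707*a^4 + 11.1591*a^3 - 18.6633*a^2 - 16.3079*a - 2.3842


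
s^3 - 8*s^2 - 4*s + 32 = (s - 8)*(s - 2)*(s + 2)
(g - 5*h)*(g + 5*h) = g^2 - 25*h^2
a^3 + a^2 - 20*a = a*(a - 4)*(a + 5)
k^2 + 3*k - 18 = (k - 3)*(k + 6)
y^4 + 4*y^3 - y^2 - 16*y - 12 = (y - 2)*(y + 1)*(y + 2)*(y + 3)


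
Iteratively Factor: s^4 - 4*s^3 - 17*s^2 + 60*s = (s)*(s^3 - 4*s^2 - 17*s + 60) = s*(s - 3)*(s^2 - s - 20) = s*(s - 3)*(s + 4)*(s - 5)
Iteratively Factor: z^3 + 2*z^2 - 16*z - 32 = (z - 4)*(z^2 + 6*z + 8) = (z - 4)*(z + 4)*(z + 2)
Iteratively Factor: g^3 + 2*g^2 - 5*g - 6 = (g + 1)*(g^2 + g - 6) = (g + 1)*(g + 3)*(g - 2)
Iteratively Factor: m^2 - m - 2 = (m + 1)*(m - 2)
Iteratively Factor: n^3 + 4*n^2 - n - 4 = (n + 1)*(n^2 + 3*n - 4) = (n - 1)*(n + 1)*(n + 4)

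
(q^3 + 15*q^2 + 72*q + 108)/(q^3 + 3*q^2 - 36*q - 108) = (q + 6)/(q - 6)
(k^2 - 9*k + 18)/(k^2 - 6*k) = (k - 3)/k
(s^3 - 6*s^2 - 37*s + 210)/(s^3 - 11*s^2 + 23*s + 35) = (s + 6)/(s + 1)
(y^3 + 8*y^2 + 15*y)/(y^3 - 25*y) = (y + 3)/(y - 5)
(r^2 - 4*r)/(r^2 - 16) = r/(r + 4)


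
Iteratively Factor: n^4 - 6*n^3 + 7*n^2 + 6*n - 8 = (n - 2)*(n^3 - 4*n^2 - n + 4) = (n - 2)*(n + 1)*(n^2 - 5*n + 4) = (n - 4)*(n - 2)*(n + 1)*(n - 1)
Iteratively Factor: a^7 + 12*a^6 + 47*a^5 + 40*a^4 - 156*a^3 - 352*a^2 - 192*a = (a)*(a^6 + 12*a^5 + 47*a^4 + 40*a^3 - 156*a^2 - 352*a - 192) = a*(a + 4)*(a^5 + 8*a^4 + 15*a^3 - 20*a^2 - 76*a - 48) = a*(a + 1)*(a + 4)*(a^4 + 7*a^3 + 8*a^2 - 28*a - 48) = a*(a - 2)*(a + 1)*(a + 4)*(a^3 + 9*a^2 + 26*a + 24) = a*(a - 2)*(a + 1)*(a + 3)*(a + 4)*(a^2 + 6*a + 8) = a*(a - 2)*(a + 1)*(a + 2)*(a + 3)*(a + 4)*(a + 4)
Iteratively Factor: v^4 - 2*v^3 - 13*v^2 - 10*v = (v + 2)*(v^3 - 4*v^2 - 5*v) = (v - 5)*(v + 2)*(v^2 + v) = (v - 5)*(v + 1)*(v + 2)*(v)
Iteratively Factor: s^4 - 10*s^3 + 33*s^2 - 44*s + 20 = (s - 5)*(s^3 - 5*s^2 + 8*s - 4) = (s - 5)*(s - 1)*(s^2 - 4*s + 4) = (s - 5)*(s - 2)*(s - 1)*(s - 2)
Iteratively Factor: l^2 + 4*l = (l + 4)*(l)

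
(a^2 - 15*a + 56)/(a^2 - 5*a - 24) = (a - 7)/(a + 3)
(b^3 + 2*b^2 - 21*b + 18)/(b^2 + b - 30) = (b^2 - 4*b + 3)/(b - 5)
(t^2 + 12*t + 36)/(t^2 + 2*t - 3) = (t^2 + 12*t + 36)/(t^2 + 2*t - 3)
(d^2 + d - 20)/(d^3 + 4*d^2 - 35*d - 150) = (d - 4)/(d^2 - d - 30)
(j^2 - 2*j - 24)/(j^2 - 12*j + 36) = (j + 4)/(j - 6)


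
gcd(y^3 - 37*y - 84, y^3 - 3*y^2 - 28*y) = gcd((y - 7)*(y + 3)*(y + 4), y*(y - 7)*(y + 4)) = y^2 - 3*y - 28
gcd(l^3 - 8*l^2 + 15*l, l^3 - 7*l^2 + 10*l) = l^2 - 5*l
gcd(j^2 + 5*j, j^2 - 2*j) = j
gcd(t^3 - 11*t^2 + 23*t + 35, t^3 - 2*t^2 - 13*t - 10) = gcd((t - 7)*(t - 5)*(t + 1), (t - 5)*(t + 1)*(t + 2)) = t^2 - 4*t - 5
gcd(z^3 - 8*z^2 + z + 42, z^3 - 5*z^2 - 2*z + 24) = z^2 - z - 6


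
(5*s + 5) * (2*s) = 10*s^2 + 10*s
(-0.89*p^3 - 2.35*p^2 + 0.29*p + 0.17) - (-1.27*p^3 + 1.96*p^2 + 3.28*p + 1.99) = 0.38*p^3 - 4.31*p^2 - 2.99*p - 1.82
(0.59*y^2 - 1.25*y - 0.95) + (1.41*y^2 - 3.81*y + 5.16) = 2.0*y^2 - 5.06*y + 4.21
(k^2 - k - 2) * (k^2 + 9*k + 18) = k^4 + 8*k^3 + 7*k^2 - 36*k - 36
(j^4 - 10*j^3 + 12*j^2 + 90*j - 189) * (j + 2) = j^5 - 8*j^4 - 8*j^3 + 114*j^2 - 9*j - 378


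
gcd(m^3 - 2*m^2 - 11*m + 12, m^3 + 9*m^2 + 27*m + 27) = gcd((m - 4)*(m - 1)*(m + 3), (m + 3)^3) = m + 3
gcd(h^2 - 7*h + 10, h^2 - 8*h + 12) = h - 2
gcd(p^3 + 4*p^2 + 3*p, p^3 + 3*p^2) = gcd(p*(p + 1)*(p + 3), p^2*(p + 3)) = p^2 + 3*p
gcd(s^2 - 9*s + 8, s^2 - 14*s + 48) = s - 8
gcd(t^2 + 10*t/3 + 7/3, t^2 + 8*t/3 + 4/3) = 1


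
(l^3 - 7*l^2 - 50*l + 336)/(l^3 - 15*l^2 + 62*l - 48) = (l + 7)/(l - 1)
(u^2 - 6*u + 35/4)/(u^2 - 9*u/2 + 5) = (u - 7/2)/(u - 2)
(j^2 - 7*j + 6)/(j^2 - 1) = (j - 6)/(j + 1)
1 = 1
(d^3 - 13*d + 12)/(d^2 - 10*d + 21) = (d^2 + 3*d - 4)/(d - 7)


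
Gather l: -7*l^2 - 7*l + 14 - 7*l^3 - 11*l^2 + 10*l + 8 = -7*l^3 - 18*l^2 + 3*l + 22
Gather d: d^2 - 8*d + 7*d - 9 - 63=d^2 - d - 72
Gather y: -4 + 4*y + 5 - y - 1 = 3*y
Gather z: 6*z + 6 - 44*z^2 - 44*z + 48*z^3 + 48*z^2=48*z^3 + 4*z^2 - 38*z + 6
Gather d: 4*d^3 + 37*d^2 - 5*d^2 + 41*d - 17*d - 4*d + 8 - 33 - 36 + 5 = 4*d^3 + 32*d^2 + 20*d - 56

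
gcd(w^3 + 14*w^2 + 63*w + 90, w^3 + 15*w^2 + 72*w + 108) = w^2 + 9*w + 18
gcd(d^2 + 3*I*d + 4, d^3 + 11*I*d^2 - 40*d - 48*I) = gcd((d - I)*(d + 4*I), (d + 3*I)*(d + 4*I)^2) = d + 4*I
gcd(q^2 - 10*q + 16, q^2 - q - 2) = q - 2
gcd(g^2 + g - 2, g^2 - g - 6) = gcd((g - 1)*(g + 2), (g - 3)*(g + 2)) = g + 2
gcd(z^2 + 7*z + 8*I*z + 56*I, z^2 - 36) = 1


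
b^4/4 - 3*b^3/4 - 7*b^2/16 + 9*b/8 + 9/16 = (b/4 + 1/4)*(b - 3)*(b - 3/2)*(b + 1/2)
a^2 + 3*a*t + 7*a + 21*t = (a + 7)*(a + 3*t)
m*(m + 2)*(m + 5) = m^3 + 7*m^2 + 10*m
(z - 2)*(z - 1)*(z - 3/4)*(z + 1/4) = z^4 - 7*z^3/2 + 53*z^2/16 - 7*z/16 - 3/8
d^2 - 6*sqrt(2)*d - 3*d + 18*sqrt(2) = (d - 3)*(d - 6*sqrt(2))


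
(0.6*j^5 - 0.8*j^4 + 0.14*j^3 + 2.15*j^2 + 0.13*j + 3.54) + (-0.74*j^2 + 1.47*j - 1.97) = 0.6*j^5 - 0.8*j^4 + 0.14*j^3 + 1.41*j^2 + 1.6*j + 1.57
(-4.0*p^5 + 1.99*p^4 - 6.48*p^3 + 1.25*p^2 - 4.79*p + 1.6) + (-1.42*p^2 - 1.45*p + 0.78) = -4.0*p^5 + 1.99*p^4 - 6.48*p^3 - 0.17*p^2 - 6.24*p + 2.38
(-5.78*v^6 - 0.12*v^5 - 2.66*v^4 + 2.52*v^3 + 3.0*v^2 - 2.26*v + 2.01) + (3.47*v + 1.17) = -5.78*v^6 - 0.12*v^5 - 2.66*v^4 + 2.52*v^3 + 3.0*v^2 + 1.21*v + 3.18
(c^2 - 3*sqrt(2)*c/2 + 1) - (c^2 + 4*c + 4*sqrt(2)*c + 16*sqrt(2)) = -11*sqrt(2)*c/2 - 4*c - 16*sqrt(2) + 1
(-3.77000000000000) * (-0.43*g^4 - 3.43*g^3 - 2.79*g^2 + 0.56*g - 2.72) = 1.6211*g^4 + 12.9311*g^3 + 10.5183*g^2 - 2.1112*g + 10.2544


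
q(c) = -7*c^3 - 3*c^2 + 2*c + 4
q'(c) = -21*c^2 - 6*c + 2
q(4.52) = -694.67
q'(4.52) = -454.16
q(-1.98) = 42.62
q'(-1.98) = -68.45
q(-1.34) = 12.78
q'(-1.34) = -27.67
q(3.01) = -208.06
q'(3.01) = -206.32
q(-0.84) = 4.35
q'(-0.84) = -7.78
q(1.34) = -15.55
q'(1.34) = -43.75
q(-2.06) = 48.34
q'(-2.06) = -74.76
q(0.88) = -1.33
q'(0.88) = -19.54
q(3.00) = -206.00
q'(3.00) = -205.00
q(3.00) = -206.00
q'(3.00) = -205.00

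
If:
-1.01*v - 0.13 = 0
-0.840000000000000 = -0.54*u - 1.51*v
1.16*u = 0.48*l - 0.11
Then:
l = 4.86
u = 1.92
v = -0.13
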